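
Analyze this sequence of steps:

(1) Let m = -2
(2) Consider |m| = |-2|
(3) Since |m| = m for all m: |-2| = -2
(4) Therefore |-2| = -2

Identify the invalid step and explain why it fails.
Step 3: Since |m| = m for all m: |-2| = -2

Step 3 incorrectly states that |m| = m for all m. The correct definition is |m| = m when m >= 0, and |m| = -m when m < 0. Since -2 < 0, we have |-2| = -(-2) = 2, not -2.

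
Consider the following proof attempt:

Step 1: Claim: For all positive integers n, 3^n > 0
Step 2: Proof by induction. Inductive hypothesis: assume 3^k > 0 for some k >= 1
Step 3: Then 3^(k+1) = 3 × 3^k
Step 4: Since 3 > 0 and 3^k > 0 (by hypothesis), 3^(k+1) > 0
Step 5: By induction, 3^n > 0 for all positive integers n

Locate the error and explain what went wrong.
Step 5: By induction, 3^n > 0 for all positive integers n

Step 5 concludes the proof by induction, but no base case was ever established. A valid induction proof requires: (1) a base case proving 3^1 > 0, and (2) an inductive step showing IF 3^k > 0 THEN 3^(k+1) > 0. Steps 2-4 correctly establish the inductive step, but without the base case the conclusion in step 5 does not follow.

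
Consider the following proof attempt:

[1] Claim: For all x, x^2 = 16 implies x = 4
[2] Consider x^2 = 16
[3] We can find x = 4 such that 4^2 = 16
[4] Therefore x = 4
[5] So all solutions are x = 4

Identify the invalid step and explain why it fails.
Step 4: Therefore x = 4

Step 4 incorrectly concludes that x = 4 is the only solution. The proof shows that x = 4 is A solution (existence), but does not show it is the ONLY solution (uniqueness). In fact, x = -4 is also a solution since (-4)^2 = 16. Finding one solution doesn't prove there are no others.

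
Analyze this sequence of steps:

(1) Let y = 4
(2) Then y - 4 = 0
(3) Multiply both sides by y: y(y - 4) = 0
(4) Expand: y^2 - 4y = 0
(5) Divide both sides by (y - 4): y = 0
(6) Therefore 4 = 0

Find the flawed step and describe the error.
Step 5: Divide both sides by (y - 4): y = 0

Step 5 divides both sides by (y - 4). However, since y = 4, we have (y - 4) = 0. Division by zero is undefined, making this step invalid.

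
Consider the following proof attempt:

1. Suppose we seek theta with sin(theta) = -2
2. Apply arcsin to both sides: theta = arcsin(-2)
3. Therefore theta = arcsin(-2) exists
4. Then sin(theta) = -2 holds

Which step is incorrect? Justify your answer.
Step 2: Apply arcsin to both sides: theta = arcsin(-2)

Step 2 applies arcsin to -2. However, arcsin(x) is only defined for x in [-1, 1] because sin(theta) can only produce values in that range. Since |-2| > 1, arcsin(-2) is undefined. There is no angle whose sine equals -2.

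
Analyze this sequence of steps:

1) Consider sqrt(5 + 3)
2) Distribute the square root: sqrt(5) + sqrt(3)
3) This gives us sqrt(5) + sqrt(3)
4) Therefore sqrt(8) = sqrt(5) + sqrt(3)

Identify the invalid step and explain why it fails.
Step 2: Distribute the square root: sqrt(5) + sqrt(3)

Step 2 incorrectly 'distributes' the square root over addition. The square root function does not distribute: sqrt(a + b) ≠ sqrt(a) + sqrt(b). In fact, sqrt(5 + 3) = sqrt(8) ≈ 2.8284, while sqrt(5) + sqrt(3) ≈ 3.9681.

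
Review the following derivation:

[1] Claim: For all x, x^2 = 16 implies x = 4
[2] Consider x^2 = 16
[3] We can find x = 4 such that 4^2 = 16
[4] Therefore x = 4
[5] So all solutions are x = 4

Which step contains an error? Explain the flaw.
Step 4: Therefore x = 4

Step 4 incorrectly concludes that x = 4 is the only solution. The proof shows that x = 4 is A solution (existence), but does not show it is the ONLY solution (uniqueness). In fact, x = -4 is also a solution since (-4)^2 = 16. Finding one solution doesn't prove there are no others.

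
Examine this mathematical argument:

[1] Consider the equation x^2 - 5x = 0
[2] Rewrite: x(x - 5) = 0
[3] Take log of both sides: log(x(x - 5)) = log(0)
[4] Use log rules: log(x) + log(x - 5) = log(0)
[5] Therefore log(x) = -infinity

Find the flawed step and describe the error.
Step 3: Take log of both sides: log(x(x - 5)) = log(0)

Step 3 takes the logarithm of both sides, resulting in log(0) on the right side. The logarithm is only defined for positive numbers; log(0) is undefined (approaches negative infinity). This operation is invalid.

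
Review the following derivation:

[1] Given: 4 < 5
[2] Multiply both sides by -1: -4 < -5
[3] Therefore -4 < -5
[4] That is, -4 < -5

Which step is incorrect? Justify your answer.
Step 2: Multiply both sides by -1: -4 < -5

Step 2 multiplies both sides by -1 but fails to reverse the inequality sign. When multiplying (or dividing) an inequality by a negative number, the direction must be reversed. Since 4 < 5, we should get -4 > -5, i.e., -4 > -5.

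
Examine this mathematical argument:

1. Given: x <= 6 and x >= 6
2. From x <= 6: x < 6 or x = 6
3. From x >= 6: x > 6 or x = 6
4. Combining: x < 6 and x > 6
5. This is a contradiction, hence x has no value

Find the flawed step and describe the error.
Step 4: Combining: x < 6 and x > 6

Step 4 incorrectly combines the conditions. From x <= 6 and x >= 6, the intersection is x = 6. The error treats the 'or' cases as 'and' requirements. The correct conclusion is that x = 6 is the unique solution, not that no solution exists.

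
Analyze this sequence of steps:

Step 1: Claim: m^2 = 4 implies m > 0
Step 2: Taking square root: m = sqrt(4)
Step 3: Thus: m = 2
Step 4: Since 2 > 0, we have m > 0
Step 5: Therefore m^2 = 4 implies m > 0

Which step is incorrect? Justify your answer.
Step 2: Taking square root: m = sqrt(4)

Step 2 takes the square root and assumes the positive root only. The equation m^2 = 4 actually has two solutions: m = 2 and m = -2. The proof silently assumes m > 0 without justification, then uses this assumption to conclude m > 0, which is circular. The counterexample m = -2 shows the claim is false.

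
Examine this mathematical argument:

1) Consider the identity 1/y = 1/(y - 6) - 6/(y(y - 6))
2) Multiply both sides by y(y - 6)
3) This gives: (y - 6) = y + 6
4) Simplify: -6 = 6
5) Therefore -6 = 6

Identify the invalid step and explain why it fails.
Step 3: This gives: (y - 6) = y + 6

Step 3 makes a sign error when clearing denominators. Multiplying -6/(y(y - 6)) by y(y - 6) gives -6, not +6. The correct result is (y - 6) = y - 6, which is trivially true, not (y - 6) = y + 6. (Step 1 is a valid identity: 1/(y - 6) - 6/(y(y - 6)) = (y - 6)/(y(y - 6)) = 1/y.)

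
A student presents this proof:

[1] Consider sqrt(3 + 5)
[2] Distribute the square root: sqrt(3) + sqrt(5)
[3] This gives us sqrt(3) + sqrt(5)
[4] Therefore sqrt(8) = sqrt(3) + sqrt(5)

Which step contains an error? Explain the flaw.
Step 2: Distribute the square root: sqrt(3) + sqrt(5)

Step 2 incorrectly 'distributes' the square root over addition. The square root function does not distribute: sqrt(a + b) ≠ sqrt(a) + sqrt(b). In fact, sqrt(3 + 5) = sqrt(8) ≈ 2.8284, while sqrt(3) + sqrt(5) ≈ 3.9681.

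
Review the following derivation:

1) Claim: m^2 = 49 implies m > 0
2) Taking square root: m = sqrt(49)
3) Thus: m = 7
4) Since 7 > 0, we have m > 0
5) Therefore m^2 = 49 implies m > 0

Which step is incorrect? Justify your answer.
Step 2: Taking square root: m = sqrt(49)

Step 2 takes the square root and assumes the positive root only. The equation m^2 = 49 actually has two solutions: m = 7 and m = -7. The proof silently assumes m > 0 without justification, then uses this assumption to conclude m > 0, which is circular. The counterexample m = -7 shows the claim is false.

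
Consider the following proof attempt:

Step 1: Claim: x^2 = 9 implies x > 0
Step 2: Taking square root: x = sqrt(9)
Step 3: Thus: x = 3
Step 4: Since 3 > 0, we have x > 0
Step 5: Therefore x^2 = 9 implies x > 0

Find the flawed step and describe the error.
Step 2: Taking square root: x = sqrt(9)

Step 2 takes the square root and assumes the positive root only. The equation x^2 = 9 actually has two solutions: x = 3 and x = -3. The proof silently assumes x > 0 without justification, then uses this assumption to conclude x > 0, which is circular. The counterexample x = -3 shows the claim is false.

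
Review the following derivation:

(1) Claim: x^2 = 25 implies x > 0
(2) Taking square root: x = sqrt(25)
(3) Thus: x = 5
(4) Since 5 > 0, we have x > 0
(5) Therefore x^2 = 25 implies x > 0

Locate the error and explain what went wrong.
Step 2: Taking square root: x = sqrt(25)

Step 2 takes the square root and assumes the positive root only. The equation x^2 = 25 actually has two solutions: x = 5 and x = -5. The proof silently assumes x > 0 without justification, then uses this assumption to conclude x > 0, which is circular. The counterexample x = -5 shows the claim is false.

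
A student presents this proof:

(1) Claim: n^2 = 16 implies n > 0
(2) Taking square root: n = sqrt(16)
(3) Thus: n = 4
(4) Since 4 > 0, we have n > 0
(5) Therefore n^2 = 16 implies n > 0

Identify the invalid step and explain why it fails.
Step 2: Taking square root: n = sqrt(16)

Step 2 takes the square root and assumes the positive root only. The equation n^2 = 16 actually has two solutions: n = 4 and n = -4. The proof silently assumes n > 0 without justification, then uses this assumption to conclude n > 0, which is circular. The counterexample n = -4 shows the claim is false.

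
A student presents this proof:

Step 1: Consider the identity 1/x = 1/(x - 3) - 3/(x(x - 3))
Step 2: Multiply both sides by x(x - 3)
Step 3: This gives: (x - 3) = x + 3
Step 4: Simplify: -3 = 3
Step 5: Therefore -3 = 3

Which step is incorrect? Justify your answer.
Step 3: This gives: (x - 3) = x + 3

Step 3 makes a sign error when clearing denominators. Multiplying -3/(x(x - 3)) by x(x - 3) gives -3, not +3. The correct result is (x - 3) = x - 3, which is trivially true, not (x - 3) = x + 3. (Step 1 is a valid identity: 1/(x - 3) - 3/(x(x - 3)) = (x - 3)/(x(x - 3)) = 1/x.)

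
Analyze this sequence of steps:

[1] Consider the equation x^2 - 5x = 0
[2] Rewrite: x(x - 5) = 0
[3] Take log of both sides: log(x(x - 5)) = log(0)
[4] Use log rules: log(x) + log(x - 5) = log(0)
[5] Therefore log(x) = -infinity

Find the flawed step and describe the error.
Step 3: Take log of both sides: log(x(x - 5)) = log(0)

Step 3 takes the logarithm of both sides, resulting in log(0) on the right side. The logarithm is only defined for positive numbers; log(0) is undefined (approaches negative infinity). This operation is invalid.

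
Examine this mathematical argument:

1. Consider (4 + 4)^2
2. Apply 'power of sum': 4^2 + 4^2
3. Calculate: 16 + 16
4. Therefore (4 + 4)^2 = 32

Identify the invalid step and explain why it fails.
Step 2: Apply 'power of sum': 4^2 + 4^2

Step 2 incorrectly applies a non-existent rule '(a+b)^n = a^n + b^n'. This is false in general. The correct expansion uses the binomial theorem. The actual value is (4 + 4)^2 = 8^2 = 64, not 32.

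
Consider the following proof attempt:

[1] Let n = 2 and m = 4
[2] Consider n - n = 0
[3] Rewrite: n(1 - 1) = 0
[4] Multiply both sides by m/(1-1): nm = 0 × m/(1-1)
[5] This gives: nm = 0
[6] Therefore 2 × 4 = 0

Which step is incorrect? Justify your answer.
Step 4: Multiply both sides by m/(1-1): nm = 0 × m/(1-1)

Step 4 multiplies both sides by m/(1-1). However, 1-1 = 0, so this is multiplication by m/0, which is undefined. We cannot multiply by an undefined expression.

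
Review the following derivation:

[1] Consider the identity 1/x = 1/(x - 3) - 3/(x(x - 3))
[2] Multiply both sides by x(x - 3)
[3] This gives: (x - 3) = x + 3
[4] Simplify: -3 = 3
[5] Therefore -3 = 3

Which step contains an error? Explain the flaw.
Step 3: This gives: (x - 3) = x + 3

Step 3 makes a sign error when clearing denominators. Multiplying -3/(x(x - 3)) by x(x - 3) gives -3, not +3. The correct result is (x - 3) = x - 3, which is trivially true, not (x - 3) = x + 3. (Step 1 is a valid identity: 1/(x - 3) - 3/(x(x - 3)) = (x - 3)/(x(x - 3)) = 1/x.)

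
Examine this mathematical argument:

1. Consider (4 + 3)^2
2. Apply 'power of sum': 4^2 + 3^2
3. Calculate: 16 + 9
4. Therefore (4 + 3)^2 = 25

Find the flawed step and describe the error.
Step 2: Apply 'power of sum': 4^2 + 3^2

Step 2 incorrectly applies a non-existent rule '(a+b)^n = a^n + b^n'. This is false in general. The correct expansion uses the binomial theorem. The actual value is (4 + 3)^2 = 7^2 = 49, not 25.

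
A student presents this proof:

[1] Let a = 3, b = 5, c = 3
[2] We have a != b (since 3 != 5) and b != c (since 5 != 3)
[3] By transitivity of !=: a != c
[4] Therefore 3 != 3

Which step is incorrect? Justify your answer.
Step 3: By transitivity of !=: a != c

Step 3 incorrectly applies transitivity to the '!=' relation. Transitivity states: if a R b and b R c, then a R c. However, '!=' is not transitive. Counterexample: 3 != 5 and 5 != 3, but 3 = 3 (both equal 3). Transitivity holds for relations like <, <=, =, but not for !=.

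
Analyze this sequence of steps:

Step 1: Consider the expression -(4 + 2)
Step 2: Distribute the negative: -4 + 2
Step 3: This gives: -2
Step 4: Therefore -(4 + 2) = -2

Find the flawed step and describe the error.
Step 2: Distribute the negative: -4 + 2

Step 2 incorrectly distributes the negative sign. The correct distribution is -(4 + 2) = -4 - 2 = -6. The negative must be applied to both terms, not just the first. The error treats -(4 + 2) as -4 + 2, which equals -2 instead of -6.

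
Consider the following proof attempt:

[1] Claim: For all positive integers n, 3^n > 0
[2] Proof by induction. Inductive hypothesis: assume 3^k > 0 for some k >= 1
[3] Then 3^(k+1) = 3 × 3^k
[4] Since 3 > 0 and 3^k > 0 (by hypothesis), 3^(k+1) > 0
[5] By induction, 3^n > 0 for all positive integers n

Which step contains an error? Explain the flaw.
Step 5: By induction, 3^n > 0 for all positive integers n

Step 5 concludes the proof by induction, but no base case was ever established. A valid induction proof requires: (1) a base case proving 3^1 > 0, and (2) an inductive step showing IF 3^k > 0 THEN 3^(k+1) > 0. Steps 2-4 correctly establish the inductive step, but without the base case the conclusion in step 5 does not follow.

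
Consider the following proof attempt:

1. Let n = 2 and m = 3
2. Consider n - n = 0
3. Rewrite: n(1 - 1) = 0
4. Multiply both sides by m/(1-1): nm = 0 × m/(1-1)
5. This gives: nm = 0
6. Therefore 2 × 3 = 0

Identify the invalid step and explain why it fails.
Step 4: Multiply both sides by m/(1-1): nm = 0 × m/(1-1)

Step 4 multiplies both sides by m/(1-1). However, 1-1 = 0, so this is multiplication by m/0, which is undefined. We cannot multiply by an undefined expression.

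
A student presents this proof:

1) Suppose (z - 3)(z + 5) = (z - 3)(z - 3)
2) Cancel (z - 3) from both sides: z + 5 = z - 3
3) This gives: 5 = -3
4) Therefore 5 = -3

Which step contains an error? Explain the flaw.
Step 2: Cancel (z - 3) from both sides: z + 5 = z - 3

Step 2 cancels (z - 3) from both sides. This is only valid if (z - 3) ≠ 0, i.e., z ≠ 3. When z = 3, both sides equal zero regardless of the other factors. The correct approach requires considering z = 3 as a separate case.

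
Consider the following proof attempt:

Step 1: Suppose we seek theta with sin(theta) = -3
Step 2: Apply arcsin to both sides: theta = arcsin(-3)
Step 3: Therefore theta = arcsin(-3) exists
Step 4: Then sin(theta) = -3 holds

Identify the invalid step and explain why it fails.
Step 2: Apply arcsin to both sides: theta = arcsin(-3)

Step 2 applies arcsin to -3. However, arcsin(x) is only defined for x in [-1, 1] because sin(theta) can only produce values in that range. Since |-3| > 1, arcsin(-3) is undefined. There is no angle whose sine equals -3.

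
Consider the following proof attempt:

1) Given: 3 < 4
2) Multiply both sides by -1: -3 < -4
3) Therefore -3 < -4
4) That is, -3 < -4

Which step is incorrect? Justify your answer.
Step 2: Multiply both sides by -1: -3 < -4

Step 2 multiplies both sides by -1 but fails to reverse the inequality sign. When multiplying (or dividing) an inequality by a negative number, the direction must be reversed. Since 3 < 4, we should get -3 > -4, i.e., -3 > -4.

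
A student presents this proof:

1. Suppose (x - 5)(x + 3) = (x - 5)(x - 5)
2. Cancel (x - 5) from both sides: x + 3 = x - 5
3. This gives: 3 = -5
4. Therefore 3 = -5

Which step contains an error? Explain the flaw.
Step 2: Cancel (x - 5) from both sides: x + 3 = x - 5

Step 2 cancels (x - 5) from both sides. This is only valid if (x - 5) ≠ 0, i.e., x ≠ 5. When x = 5, both sides equal zero regardless of the other factors. The correct approach requires considering x = 5 as a separate case.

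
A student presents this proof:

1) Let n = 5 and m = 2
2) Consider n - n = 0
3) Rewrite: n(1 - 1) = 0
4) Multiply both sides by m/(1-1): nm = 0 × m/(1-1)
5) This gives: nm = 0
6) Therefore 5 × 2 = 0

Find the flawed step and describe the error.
Step 4: Multiply both sides by m/(1-1): nm = 0 × m/(1-1)

Step 4 multiplies both sides by m/(1-1). However, 1-1 = 0, so this is multiplication by m/0, which is undefined. We cannot multiply by an undefined expression.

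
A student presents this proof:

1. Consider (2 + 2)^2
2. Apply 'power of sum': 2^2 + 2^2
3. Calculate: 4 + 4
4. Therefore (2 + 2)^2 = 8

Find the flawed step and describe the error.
Step 2: Apply 'power of sum': 2^2 + 2^2

Step 2 incorrectly applies a non-existent rule '(a+b)^n = a^n + b^n'. This is false in general. The correct expansion uses the binomial theorem. The actual value is (2 + 2)^2 = 4^2 = 16, not 8.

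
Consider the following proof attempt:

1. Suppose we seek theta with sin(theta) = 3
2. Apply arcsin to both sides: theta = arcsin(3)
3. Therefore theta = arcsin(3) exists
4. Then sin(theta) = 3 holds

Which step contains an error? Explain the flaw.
Step 2: Apply arcsin to both sides: theta = arcsin(3)

Step 2 applies arcsin to 3. However, arcsin(x) is only defined for x in [-1, 1] because sin(theta) can only produce values in that range. Since |3| > 1, arcsin(3) is undefined. There is no angle whose sine equals 3.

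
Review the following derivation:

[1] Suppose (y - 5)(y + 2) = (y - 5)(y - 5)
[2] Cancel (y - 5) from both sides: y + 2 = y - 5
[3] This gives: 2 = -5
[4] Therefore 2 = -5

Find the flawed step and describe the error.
Step 2: Cancel (y - 5) from both sides: y + 2 = y - 5

Step 2 cancels (y - 5) from both sides. This is only valid if (y - 5) ≠ 0, i.e., y ≠ 5. When y = 5, both sides equal zero regardless of the other factors. The correct approach requires considering y = 5 as a separate case.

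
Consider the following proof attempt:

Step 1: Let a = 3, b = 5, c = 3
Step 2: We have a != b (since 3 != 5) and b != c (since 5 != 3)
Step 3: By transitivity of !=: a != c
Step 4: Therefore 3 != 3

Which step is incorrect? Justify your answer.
Step 3: By transitivity of !=: a != c

Step 3 incorrectly applies transitivity to the '!=' relation. Transitivity states: if a R b and b R c, then a R c. However, '!=' is not transitive. Counterexample: 3 != 5 and 5 != 3, but 3 = 3 (both equal 3). Transitivity holds for relations like <, <=, =, but not for !=.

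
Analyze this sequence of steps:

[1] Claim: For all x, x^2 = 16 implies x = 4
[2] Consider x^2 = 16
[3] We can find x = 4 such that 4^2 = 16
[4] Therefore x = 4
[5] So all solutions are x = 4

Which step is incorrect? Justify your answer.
Step 4: Therefore x = 4

Step 4 incorrectly concludes that x = 4 is the only solution. The proof shows that x = 4 is A solution (existence), but does not show it is the ONLY solution (uniqueness). In fact, x = -4 is also a solution since (-4)^2 = 16. Finding one solution doesn't prove there are no others.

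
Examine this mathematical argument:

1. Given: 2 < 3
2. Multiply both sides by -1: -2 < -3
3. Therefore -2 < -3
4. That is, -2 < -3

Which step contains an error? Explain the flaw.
Step 2: Multiply both sides by -1: -2 < -3

Step 2 multiplies both sides by -1 but fails to reverse the inequality sign. When multiplying (or dividing) an inequality by a negative number, the direction must be reversed. Since 2 < 3, we should get -2 > -3, i.e., -2 > -3.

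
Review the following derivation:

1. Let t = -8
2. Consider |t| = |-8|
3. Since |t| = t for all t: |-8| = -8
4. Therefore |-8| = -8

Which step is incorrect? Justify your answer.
Step 3: Since |t| = t for all t: |-8| = -8

Step 3 incorrectly states that |t| = t for all t. The correct definition is |t| = t when t >= 0, and |t| = -t when t < 0. Since -8 < 0, we have |-8| = -(-8) = 8, not -8.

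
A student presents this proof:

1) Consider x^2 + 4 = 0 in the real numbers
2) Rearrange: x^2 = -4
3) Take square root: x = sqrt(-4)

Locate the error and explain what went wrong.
Step 3: Take square root: x = sqrt(-4)

Step 3 takes the square root of -4, which is negative. In the real number system, the square root of a negative number is undefined. The equation x^2 + 4 = 0 has no real solutions. Square roots of negative numbers only exist in the complex numbers.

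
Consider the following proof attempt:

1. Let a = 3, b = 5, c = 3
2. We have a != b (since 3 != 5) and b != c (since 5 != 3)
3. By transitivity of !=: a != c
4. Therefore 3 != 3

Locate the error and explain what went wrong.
Step 3: By transitivity of !=: a != c

Step 3 incorrectly applies transitivity to the '!=' relation. Transitivity states: if a R b and b R c, then a R c. However, '!=' is not transitive. Counterexample: 3 != 5 and 5 != 3, but 3 = 3 (both equal 3). Transitivity holds for relations like <, <=, =, but not for !=.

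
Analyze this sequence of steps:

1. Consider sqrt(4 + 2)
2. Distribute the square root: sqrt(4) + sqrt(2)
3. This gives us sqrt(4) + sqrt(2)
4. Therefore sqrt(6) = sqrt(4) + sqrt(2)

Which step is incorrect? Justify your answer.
Step 2: Distribute the square root: sqrt(4) + sqrt(2)

Step 2 incorrectly 'distributes' the square root over addition. The square root function does not distribute: sqrt(a + b) ≠ sqrt(a) + sqrt(b). In fact, sqrt(4 + 2) = sqrt(6) ≈ 2.4495, while sqrt(4) + sqrt(2) ≈ 3.4142.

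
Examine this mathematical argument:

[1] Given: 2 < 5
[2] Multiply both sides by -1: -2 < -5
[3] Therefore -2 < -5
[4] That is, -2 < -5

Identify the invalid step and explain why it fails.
Step 2: Multiply both sides by -1: -2 < -5

Step 2 multiplies both sides by -1 but fails to reverse the inequality sign. When multiplying (or dividing) an inequality by a negative number, the direction must be reversed. Since 2 < 5, we should get -2 > -5, i.e., -2 > -5.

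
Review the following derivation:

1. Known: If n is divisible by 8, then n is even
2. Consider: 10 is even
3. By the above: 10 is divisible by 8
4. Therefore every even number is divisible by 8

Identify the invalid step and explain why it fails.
Step 3: By the above: 10 is divisible by 8

Step 3 commits the fallacy of affirming the consequent. The known fact 'divisible by 8 → even' does NOT imply 'even → divisible by 8'. That would be the converse, which is false. For example, 10 is even but 10 ÷ 8 = 1.25, which is not an integer.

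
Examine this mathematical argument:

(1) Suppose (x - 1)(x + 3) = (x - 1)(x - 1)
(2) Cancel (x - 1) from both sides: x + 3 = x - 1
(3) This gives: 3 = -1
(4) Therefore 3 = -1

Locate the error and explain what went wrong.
Step 2: Cancel (x - 1) from both sides: x + 3 = x - 1

Step 2 cancels (x - 1) from both sides. This is only valid if (x - 1) ≠ 0, i.e., x ≠ 1. When x = 1, both sides equal zero regardless of the other factors. The correct approach requires considering x = 1 as a separate case.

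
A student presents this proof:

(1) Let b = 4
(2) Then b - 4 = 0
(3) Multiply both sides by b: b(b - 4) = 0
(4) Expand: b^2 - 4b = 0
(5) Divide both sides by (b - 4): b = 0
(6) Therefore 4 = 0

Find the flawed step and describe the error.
Step 5: Divide both sides by (b - 4): b = 0

Step 5 divides both sides by (b - 4). However, since b = 4, we have (b - 4) = 0. Division by zero is undefined, making this step invalid.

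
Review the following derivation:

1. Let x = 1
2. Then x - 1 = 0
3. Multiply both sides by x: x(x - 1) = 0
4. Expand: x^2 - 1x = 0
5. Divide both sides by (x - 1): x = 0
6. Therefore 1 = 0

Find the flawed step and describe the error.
Step 5: Divide both sides by (x - 1): x = 0

Step 5 divides both sides by (x - 1). However, since x = 1, we have (x - 1) = 0. Division by zero is undefined, making this step invalid.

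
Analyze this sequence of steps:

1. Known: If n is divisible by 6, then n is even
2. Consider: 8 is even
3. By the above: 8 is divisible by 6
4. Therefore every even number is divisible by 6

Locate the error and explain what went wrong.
Step 3: By the above: 8 is divisible by 6

Step 3 commits the fallacy of affirming the consequent. The known fact 'divisible by 6 → even' does NOT imply 'even → divisible by 6'. That would be the converse, which is false. For example, 8 is even but 8 ÷ 6 = 1.33, which is not an integer.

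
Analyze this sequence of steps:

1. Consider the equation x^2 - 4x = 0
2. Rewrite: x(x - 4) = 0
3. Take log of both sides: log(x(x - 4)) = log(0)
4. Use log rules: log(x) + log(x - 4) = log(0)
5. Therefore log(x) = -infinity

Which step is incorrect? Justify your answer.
Step 3: Take log of both sides: log(x(x - 4)) = log(0)

Step 3 takes the logarithm of both sides, resulting in log(0) on the right side. The logarithm is only defined for positive numbers; log(0) is undefined (approaches negative infinity). This operation is invalid.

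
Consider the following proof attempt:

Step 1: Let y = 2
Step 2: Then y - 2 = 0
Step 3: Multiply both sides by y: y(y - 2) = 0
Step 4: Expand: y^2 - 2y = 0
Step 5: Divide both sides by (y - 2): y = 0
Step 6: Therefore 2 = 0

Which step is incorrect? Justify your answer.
Step 5: Divide both sides by (y - 2): y = 0

Step 5 divides both sides by (y - 2). However, since y = 2, we have (y - 2) = 0. Division by zero is undefined, making this step invalid.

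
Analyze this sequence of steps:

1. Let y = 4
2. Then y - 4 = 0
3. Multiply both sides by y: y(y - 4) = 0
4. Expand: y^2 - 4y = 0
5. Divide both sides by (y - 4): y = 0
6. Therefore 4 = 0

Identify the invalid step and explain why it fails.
Step 5: Divide both sides by (y - 4): y = 0

Step 5 divides both sides by (y - 4). However, since y = 4, we have (y - 4) = 0. Division by zero is undefined, making this step invalid.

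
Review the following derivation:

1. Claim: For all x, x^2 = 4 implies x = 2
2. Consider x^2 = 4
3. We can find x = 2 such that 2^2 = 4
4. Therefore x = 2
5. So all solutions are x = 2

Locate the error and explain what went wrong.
Step 4: Therefore x = 2

Step 4 incorrectly concludes that x = 2 is the only solution. The proof shows that x = 2 is A solution (existence), but does not show it is the ONLY solution (uniqueness). In fact, x = -2 is also a solution since (-2)^2 = 4. Finding one solution doesn't prove there are no others.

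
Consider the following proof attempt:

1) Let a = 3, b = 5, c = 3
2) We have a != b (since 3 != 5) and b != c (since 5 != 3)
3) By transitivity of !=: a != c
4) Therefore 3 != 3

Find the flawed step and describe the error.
Step 3: By transitivity of !=: a != c

Step 3 incorrectly applies transitivity to the '!=' relation. Transitivity states: if a R b and b R c, then a R c. However, '!=' is not transitive. Counterexample: 3 != 5 and 5 != 3, but 3 = 3 (both equal 3). Transitivity holds for relations like <, <=, =, but not for !=.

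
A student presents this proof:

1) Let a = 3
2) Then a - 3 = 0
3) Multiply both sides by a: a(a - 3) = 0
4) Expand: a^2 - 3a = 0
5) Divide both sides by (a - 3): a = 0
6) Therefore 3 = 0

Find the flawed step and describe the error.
Step 5: Divide both sides by (a - 3): a = 0

Step 5 divides both sides by (a - 3). However, since a = 3, we have (a - 3) = 0. Division by zero is undefined, making this step invalid.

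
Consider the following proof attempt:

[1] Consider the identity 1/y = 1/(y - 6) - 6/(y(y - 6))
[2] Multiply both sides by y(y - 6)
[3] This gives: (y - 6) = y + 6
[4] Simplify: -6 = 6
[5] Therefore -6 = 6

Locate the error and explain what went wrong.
Step 3: This gives: (y - 6) = y + 6

Step 3 makes a sign error when clearing denominators. Multiplying -6/(y(y - 6)) by y(y - 6) gives -6, not +6. The correct result is (y - 6) = y - 6, which is trivially true, not (y - 6) = y + 6. (Step 1 is a valid identity: 1/(y - 6) - 6/(y(y - 6)) = (y - 6)/(y(y - 6)) = 1/y.)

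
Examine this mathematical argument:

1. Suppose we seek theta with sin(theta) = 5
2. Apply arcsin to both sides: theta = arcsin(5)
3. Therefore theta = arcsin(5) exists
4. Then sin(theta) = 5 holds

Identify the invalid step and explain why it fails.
Step 2: Apply arcsin to both sides: theta = arcsin(5)

Step 2 applies arcsin to 5. However, arcsin(x) is only defined for x in [-1, 1] because sin(theta) can only produce values in that range. Since |5| > 1, arcsin(5) is undefined. There is no angle whose sine equals 5.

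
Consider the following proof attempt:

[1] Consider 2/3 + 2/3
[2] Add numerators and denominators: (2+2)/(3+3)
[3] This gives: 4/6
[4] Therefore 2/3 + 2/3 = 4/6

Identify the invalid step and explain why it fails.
Step 2: Add numerators and denominators: (2+2)/(3+3)

Step 2 incorrectly adds fractions by separately adding numerators and denominators. This is wrong. The correct method requires a common denominator: 2/3 + 2/3 = (2×3 + 2×3)/(3×3) = 12/9 = 4/3. The method used gives 4/6, which is different.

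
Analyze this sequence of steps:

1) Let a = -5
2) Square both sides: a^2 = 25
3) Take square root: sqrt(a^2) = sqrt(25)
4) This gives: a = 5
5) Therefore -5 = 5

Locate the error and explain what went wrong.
Step 4: This gives: a = 5

Step 4 incorrectly states that sqrt(a^2) = a. The correct identity is sqrt(a^2) = |a|. Since a = -5 < 0, we have sqrt(a^2) = |-5| = 5, not a = -5.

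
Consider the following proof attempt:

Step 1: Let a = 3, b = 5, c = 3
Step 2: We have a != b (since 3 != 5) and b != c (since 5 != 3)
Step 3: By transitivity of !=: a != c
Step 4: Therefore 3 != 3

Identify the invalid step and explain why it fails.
Step 3: By transitivity of !=: a != c

Step 3 incorrectly applies transitivity to the '!=' relation. Transitivity states: if a R b and b R c, then a R c. However, '!=' is not transitive. Counterexample: 3 != 5 and 5 != 3, but 3 = 3 (both equal 3). Transitivity holds for relations like <, <=, =, but not for !=.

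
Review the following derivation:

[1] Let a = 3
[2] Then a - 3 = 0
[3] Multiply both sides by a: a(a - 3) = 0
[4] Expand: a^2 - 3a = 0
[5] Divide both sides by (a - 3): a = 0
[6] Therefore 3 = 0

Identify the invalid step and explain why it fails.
Step 5: Divide both sides by (a - 3): a = 0

Step 5 divides both sides by (a - 3). However, since a = 3, we have (a - 3) = 0. Division by zero is undefined, making this step invalid.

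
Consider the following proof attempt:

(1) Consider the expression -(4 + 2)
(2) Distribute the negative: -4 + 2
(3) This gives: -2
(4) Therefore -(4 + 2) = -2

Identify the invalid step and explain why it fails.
Step 2: Distribute the negative: -4 + 2

Step 2 incorrectly distributes the negative sign. The correct distribution is -(4 + 2) = -4 - 2 = -6. The negative must be applied to both terms, not just the first. The error treats -(4 + 2) as -4 + 2, which equals -2 instead of -6.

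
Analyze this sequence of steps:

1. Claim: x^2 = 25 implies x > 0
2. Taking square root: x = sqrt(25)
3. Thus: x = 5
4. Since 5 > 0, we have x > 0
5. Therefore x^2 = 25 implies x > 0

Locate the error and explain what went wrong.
Step 2: Taking square root: x = sqrt(25)

Step 2 takes the square root and assumes the positive root only. The equation x^2 = 25 actually has two solutions: x = 5 and x = -5. The proof silently assumes x > 0 without justification, then uses this assumption to conclude x > 0, which is circular. The counterexample x = -5 shows the claim is false.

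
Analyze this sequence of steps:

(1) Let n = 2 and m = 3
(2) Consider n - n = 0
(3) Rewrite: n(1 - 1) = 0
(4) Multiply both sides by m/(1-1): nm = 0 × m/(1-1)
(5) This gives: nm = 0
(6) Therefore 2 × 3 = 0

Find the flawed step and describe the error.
Step 4: Multiply both sides by m/(1-1): nm = 0 × m/(1-1)

Step 4 multiplies both sides by m/(1-1). However, 1-1 = 0, so this is multiplication by m/0, which is undefined. We cannot multiply by an undefined expression.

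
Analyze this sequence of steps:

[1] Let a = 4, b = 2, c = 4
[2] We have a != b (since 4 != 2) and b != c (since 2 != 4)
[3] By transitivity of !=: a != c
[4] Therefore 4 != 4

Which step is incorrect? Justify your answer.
Step 3: By transitivity of !=: a != c

Step 3 incorrectly applies transitivity to the '!=' relation. Transitivity states: if a R b and b R c, then a R c. However, '!=' is not transitive. Counterexample: 4 != 2 and 2 != 4, but 4 = 4 (both equal 4). Transitivity holds for relations like <, <=, =, but not for !=.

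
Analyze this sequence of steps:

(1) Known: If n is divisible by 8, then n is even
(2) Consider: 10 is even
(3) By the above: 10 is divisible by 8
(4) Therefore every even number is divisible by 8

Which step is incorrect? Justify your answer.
Step 3: By the above: 10 is divisible by 8

Step 3 commits the fallacy of affirming the consequent. The known fact 'divisible by 8 → even' does NOT imply 'even → divisible by 8'. That would be the converse, which is false. For example, 10 is even but 10 ÷ 8 = 1.25, which is not an integer.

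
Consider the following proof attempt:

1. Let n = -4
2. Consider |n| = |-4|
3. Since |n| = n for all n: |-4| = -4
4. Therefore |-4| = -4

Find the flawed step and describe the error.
Step 3: Since |n| = n for all n: |-4| = -4

Step 3 incorrectly states that |n| = n for all n. The correct definition is |n| = n when n >= 0, and |n| = -n when n < 0. Since -4 < 0, we have |-4| = -(-4) = 4, not -4.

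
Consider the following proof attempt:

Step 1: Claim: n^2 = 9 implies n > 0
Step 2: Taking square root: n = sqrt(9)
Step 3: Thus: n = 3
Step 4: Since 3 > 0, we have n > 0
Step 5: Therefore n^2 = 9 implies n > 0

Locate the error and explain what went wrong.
Step 2: Taking square root: n = sqrt(9)

Step 2 takes the square root and assumes the positive root only. The equation n^2 = 9 actually has two solutions: n = 3 and n = -3. The proof silently assumes n > 0 without justification, then uses this assumption to conclude n > 0, which is circular. The counterexample n = -3 shows the claim is false.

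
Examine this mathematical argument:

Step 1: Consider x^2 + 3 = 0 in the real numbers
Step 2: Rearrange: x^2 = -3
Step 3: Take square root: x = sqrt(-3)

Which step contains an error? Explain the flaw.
Step 3: Take square root: x = sqrt(-3)

Step 3 takes the square root of -3, which is negative. In the real number system, the square root of a negative number is undefined. The equation x^2 + 3 = 0 has no real solutions. Square roots of negative numbers only exist in the complex numbers.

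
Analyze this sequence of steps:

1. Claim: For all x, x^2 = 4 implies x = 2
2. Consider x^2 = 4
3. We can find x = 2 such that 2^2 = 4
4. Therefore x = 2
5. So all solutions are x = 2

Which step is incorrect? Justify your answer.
Step 4: Therefore x = 2

Step 4 incorrectly concludes that x = 2 is the only solution. The proof shows that x = 2 is A solution (existence), but does not show it is the ONLY solution (uniqueness). In fact, x = -2 is also a solution since (-2)^2 = 4. Finding one solution doesn't prove there are no others.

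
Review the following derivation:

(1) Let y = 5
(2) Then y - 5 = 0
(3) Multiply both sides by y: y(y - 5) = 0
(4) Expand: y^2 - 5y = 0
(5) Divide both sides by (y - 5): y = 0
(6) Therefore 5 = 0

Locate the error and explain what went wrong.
Step 5: Divide both sides by (y - 5): y = 0

Step 5 divides both sides by (y - 5). However, since y = 5, we have (y - 5) = 0. Division by zero is undefined, making this step invalid.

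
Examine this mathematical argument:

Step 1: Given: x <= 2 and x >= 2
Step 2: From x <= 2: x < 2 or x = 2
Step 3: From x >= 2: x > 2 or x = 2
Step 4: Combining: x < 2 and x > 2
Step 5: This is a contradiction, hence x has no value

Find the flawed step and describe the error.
Step 4: Combining: x < 2 and x > 2

Step 4 incorrectly combines the conditions. From x <= 2 and x >= 2, the intersection is x = 2. The error treats the 'or' cases as 'and' requirements. The correct conclusion is that x = 2 is the unique solution, not that no solution exists.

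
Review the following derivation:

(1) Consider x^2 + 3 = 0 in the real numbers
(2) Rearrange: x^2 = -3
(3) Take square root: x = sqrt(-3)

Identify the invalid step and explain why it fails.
Step 3: Take square root: x = sqrt(-3)

Step 3 takes the square root of -3, which is negative. In the real number system, the square root of a negative number is undefined. The equation x^2 + 3 = 0 has no real solutions. Square roots of negative numbers only exist in the complex numbers.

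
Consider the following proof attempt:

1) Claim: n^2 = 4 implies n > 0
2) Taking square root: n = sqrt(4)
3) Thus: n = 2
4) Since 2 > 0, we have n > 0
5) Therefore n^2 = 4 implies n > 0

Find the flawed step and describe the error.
Step 2: Taking square root: n = sqrt(4)

Step 2 takes the square root and assumes the positive root only. The equation n^2 = 4 actually has two solutions: n = 2 and n = -2. The proof silently assumes n > 0 without justification, then uses this assumption to conclude n > 0, which is circular. The counterexample n = -2 shows the claim is false.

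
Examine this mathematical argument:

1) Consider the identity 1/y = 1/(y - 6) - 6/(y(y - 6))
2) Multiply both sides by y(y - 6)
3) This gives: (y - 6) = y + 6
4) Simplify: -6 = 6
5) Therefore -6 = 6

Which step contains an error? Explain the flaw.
Step 3: This gives: (y - 6) = y + 6

Step 3 makes a sign error when clearing denominators. Multiplying -6/(y(y - 6)) by y(y - 6) gives -6, not +6. The correct result is (y - 6) = y - 6, which is trivially true, not (y - 6) = y + 6. (Step 1 is a valid identity: 1/(y - 6) - 6/(y(y - 6)) = (y - 6)/(y(y - 6)) = 1/y.)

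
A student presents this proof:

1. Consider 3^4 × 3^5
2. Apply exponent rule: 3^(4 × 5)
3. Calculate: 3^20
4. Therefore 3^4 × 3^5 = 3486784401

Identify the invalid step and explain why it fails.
Step 2: Apply exponent rule: 3^(4 × 5)

Step 2 incorrectly states that a^b × a^c = a^(b×c). The correct rule is a^b × a^c = a^(b+c). The actual value is 3^4 × 3^5 = 3^9 = 19683, not 3^20 = 3486784401.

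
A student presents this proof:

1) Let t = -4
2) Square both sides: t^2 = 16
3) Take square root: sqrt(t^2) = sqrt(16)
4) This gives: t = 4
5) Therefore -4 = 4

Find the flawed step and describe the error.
Step 4: This gives: t = 4

Step 4 incorrectly states that sqrt(t^2) = t. The correct identity is sqrt(t^2) = |t|. Since t = -4 < 0, we have sqrt(t^2) = |-4| = 4, not t = -4.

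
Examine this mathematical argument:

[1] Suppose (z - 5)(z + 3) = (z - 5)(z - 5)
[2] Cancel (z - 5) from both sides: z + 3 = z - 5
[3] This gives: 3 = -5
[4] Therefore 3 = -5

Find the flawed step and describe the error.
Step 2: Cancel (z - 5) from both sides: z + 3 = z - 5

Step 2 cancels (z - 5) from both sides. This is only valid if (z - 5) ≠ 0, i.e., z ≠ 5. When z = 5, both sides equal zero regardless of the other factors. The correct approach requires considering z = 5 as a separate case.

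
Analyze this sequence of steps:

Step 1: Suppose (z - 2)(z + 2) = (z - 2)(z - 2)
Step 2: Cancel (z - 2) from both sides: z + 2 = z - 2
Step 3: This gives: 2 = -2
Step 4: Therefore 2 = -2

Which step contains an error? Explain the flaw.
Step 2: Cancel (z - 2) from both sides: z + 2 = z - 2

Step 2 cancels (z - 2) from both sides. This is only valid if (z - 2) ≠ 0, i.e., z ≠ 2. When z = 2, both sides equal zero regardless of the other factors. The correct approach requires considering z = 2 as a separate case.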